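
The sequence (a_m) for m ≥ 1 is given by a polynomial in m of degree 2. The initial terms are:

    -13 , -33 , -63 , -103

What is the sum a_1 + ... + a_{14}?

1st diffs: -20, -30, -40.
2nd diffs: -10, -10 (constant).
Newton forward-difference form: a_m = -13 + (-20)·C(m-1,1) + (-10)·C(m-1,2).
Continuing: …, -153, -213, -283, -363, …, a_{14} = -1053.
Summing m = 1..14 (14 terms) gives -5642.

-5642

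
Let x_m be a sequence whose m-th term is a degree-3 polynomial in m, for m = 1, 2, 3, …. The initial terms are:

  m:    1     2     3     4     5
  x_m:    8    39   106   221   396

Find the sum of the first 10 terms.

8315

1st diffs: 31, 67, 115, 175.
2nd diffs: 36, 48, 60.
3rd diffs: 12, 12 (constant).
Newton forward-difference form: x_m = 8 + 31·C(m-1,1) + 36·C(m-1,2) + 12·C(m-1,3).
Continuing: …, 643, 974, 1401, 1936, …, x_{10} = 2591.
Summing m = 1..10 (10 terms) gives 8315.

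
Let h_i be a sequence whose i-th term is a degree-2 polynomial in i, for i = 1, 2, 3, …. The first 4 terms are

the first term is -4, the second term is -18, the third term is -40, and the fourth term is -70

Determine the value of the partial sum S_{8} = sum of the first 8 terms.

1st diffs: -14, -22, -30.
2nd diffs: -8, -8 (constant).
Newton forward-difference form: h_i = -4 + (-14)·C(i-1,1) + (-8)·C(i-1,2).
Continuing: -108, -154, -208, -270.
Summing i = 1..8 (8 terms) gives -872.

-872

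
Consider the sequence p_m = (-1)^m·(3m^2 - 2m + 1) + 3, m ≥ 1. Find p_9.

(-1)^9 = -1; 3m^2 - 2m + 1 at m=9 is 226; so p_9 = -223.

-223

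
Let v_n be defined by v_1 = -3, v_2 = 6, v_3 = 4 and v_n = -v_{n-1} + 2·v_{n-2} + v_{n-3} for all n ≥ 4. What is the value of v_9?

Step forward from the initial values:
v_4 = 5; v_5 = 9; v_6 = 5; v_7 = 18; v_8 = 1; v_9 = 40.

40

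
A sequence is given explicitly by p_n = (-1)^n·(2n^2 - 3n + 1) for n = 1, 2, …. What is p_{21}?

(-1)^21 = -1; 2n^2 - 3n + 1 at n=21 is 820; so p_{21} = -820.

-820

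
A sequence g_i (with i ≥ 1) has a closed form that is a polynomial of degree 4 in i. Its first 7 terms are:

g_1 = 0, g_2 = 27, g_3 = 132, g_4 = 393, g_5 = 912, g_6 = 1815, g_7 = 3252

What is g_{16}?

76845

1st diffs: 27, 105, 261, 519, 903, 1437.
2nd diffs: 78, 156, 258, 384, 534.
3rd diffs: 78, 102, 126, 150.
4th diffs: 24, 24, 24 (constant).
Newton forward-difference form: g_i = 27·C(i-1,1) + 78·C(i-1,2) + 78·C(i-1,3) + 24·C(i-1,4).
At i = 16: i-1 = 15, so g_{16} = 405 + 8190 + 35490 + 32760 = 76845.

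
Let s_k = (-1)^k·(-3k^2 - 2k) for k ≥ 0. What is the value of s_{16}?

-800

(-1)^16 = 1; -3k^2 - 2k at k=16 is -800; so s_{16} = -800.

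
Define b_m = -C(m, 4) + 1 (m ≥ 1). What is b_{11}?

-329

C(11, 4) = 330, so b_{11} = -329.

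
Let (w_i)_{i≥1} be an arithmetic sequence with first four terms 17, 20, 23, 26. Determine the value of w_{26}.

Common difference d = 3.
w_i = 17 + (i - 1)·3.
w_{26} = 17 + 25·3 = 92.

92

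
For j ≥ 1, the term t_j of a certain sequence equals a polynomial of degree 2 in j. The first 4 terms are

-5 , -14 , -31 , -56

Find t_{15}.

-859

1st diffs: -9, -17, -25.
2nd diffs: -8, -8 (constant).
So t_j = -4j^2 + 3j - 4.
Evaluating at j = 15 gives t_{15} = -859.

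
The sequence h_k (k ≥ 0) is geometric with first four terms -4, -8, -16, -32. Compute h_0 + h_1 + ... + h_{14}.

-131068

Common ratio r = 2.
h_k = (-4)·2^(k-0).
S = (-4)·(2^15 - 1)/(2 - 1) = (-4)·(32768 - 1)/(1) = -131068.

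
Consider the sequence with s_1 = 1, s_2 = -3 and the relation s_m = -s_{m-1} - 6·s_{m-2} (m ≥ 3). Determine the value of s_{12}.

s_3 = -3;  s_4 = 21;  s_5 = -3;  s_6 = -123;  s_7 = 141;  s_8 = 597;  s_9 = -1443;  s_{10} = -2139;  s_{11} = 10797;  s_{12} = 2037.

2037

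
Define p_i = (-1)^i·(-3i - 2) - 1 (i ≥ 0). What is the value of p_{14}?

-45

(-1)^14 = 1; -3i - 2 at i=14 is -44; so p_{14} = -45.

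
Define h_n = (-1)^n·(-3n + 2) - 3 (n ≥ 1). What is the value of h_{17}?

(-1)^17 = -1; -3n + 2 at n=17 is -49; so h_{17} = 46.

46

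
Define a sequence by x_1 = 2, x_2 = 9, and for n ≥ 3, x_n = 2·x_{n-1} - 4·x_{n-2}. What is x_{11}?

-4608

x_3 = 10;  x_4 = -16;  x_5 = -72;  x_6 = -80;  x_7 = 128;  x_8 = 576;  x_9 = 640;  x_{10} = -1024;  x_{11} = -4608.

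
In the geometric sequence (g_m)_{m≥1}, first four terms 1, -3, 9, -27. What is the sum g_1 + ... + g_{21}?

Common ratio r = -3.
g_m = 1·(-3)^(m-1).
S = 1·((-3)^21 - 1)/(-3 - 1) = 1·(-10460353203 - 1)/(-4) = 2615088301.

2615088301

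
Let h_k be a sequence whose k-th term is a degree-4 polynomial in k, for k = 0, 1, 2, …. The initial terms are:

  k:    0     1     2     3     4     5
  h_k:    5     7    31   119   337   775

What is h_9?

1st diffs: 2, 24, 88, 218, 438.
2nd diffs: 22, 64, 130, 220.
3rd diffs: 42, 66, 90.
4th diffs: 24, 24 (constant).
Newton forward-difference form: h_k = 5 + 2·C(k,1) + 22·C(k,2) + 42·C(k,3) + 24·C(k,4).
At k = 9: k = 9, so h_9 = 5 + 18 + 792 + 3528 + 3024 = 7367.

7367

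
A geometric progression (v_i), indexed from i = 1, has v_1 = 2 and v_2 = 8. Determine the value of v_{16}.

Common ratio r = 4.
v_i = 2·4^(i-1).
v_{16} = 2·4^15 = 2147483648.

2147483648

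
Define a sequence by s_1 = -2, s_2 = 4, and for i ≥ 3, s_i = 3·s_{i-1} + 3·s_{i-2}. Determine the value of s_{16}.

253538910

Iterate the recurrence:
s_3 = 6  s_4 = 30  s_5 = 108  …  s_{13} = 4652478  s_{14} = 17638884  s_{15} = 66874086  s_{16} = 253538910.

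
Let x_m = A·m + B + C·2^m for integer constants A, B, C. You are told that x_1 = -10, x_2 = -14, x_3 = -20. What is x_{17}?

-131112

At m = 1, 2, 3: A + B + 2C = -10; 2A + B + 4C = -14; 3A + B + 8C = -20.
Subtracting the first from the second: A + 2C = -4.
Subtracting the second from the third: A + 4C = -6.
Solving: C = -1, A = -2, then B = -6.
Therefore x_{17} = -34 + (-6) + (-1)·131072 = -131112.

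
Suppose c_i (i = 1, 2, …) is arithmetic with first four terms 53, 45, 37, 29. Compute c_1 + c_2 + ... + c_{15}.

Common difference d = -8.
c_i = 53 + (i - 1)·(-8).
c_{15} = -59; S = 15·(53 + (-59))/2 = -45.

-45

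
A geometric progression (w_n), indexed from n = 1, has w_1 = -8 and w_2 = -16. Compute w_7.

Common ratio r = 2.
w_n = (-8)·2^(n-1).
w_7 = (-8)·2^6 = -512.

-512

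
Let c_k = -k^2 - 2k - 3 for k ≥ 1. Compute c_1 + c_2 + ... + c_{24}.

-5572

Over k = 1..24: Σk = 300, Σk² = 4900.
Total = (-1)·4900 + (-2)·300 + (-3)·24 = -5572.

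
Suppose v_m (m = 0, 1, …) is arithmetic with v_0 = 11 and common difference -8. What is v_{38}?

v_m = 11 + (m - 0)·(-8).
v_{38} = 11 + 38·(-8) = -293.

-293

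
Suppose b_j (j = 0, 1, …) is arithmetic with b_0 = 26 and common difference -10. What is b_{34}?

b_j = 26 + (j - 0)·(-10).
b_{34} = 26 + 34·(-10) = -314.

-314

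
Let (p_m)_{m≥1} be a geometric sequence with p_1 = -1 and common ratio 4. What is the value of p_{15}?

p_m = (-1)·4^(m-1).
p_{15} = (-1)·4^14 = -268435456.

-268435456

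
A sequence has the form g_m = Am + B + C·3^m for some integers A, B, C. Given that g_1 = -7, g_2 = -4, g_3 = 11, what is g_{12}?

Write the equations: A + B + 3C = -7; 2A + B + 9C = -4; 3A + B + 27C = 11.
Subtracting the first from the second: A + 6C = 3.
Subtracting the second from the third: A + 18C = 15.
Solving: C = 1, A = -3, then B = -7.
So g_m = -3·m + (-7) + 1·3^m; at m=12 this is 531398.

531398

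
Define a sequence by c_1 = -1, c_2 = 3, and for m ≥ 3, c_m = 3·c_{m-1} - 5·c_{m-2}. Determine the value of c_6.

-102

Compute successive terms:
c_3 = 14  c_4 = 27  c_5 = 11  c_6 = -102.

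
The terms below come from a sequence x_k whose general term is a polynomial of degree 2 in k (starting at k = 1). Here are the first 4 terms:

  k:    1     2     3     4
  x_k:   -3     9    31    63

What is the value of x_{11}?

567

1st diffs: 12, 22, 32.
2nd diffs: 10, 10 (constant).
So x_k = 5k^2 - 3k - 5.
Evaluating at k = 11 gives x_{11} = 567.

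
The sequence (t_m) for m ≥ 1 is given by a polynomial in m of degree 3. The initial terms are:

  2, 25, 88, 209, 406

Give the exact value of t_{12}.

1st diffs: 23, 63, 121, 197.
2nd diffs: 40, 58, 76.
3rd diffs: 18, 18 (constant).
Newton forward-difference form: t_m = 2 + 23·C(m-1,1) + 40·C(m-1,2) + 18·C(m-1,3).
At m = 12: m-1 = 11, so t_{12} = 2 + 253 + 2200 + 2970 = 5425.

5425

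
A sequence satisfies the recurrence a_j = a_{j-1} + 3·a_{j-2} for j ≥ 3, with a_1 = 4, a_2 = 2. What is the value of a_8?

a_3 = 14;  a_4 = 20;  a_5 = 62;  a_6 = 122;  a_7 = 308;  a_8 = 674.

674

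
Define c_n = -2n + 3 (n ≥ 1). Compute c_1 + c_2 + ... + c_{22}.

-440

Over n = 1..22: Σn = 253.
Total = (-2)·253 + (3)·22 = -440.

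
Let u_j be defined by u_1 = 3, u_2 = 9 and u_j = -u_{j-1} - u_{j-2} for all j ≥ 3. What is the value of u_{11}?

Step forward from the initial values:
u_3 = -12;  u_4 = 3;  u_5 = 9;  u_6 = -12;  u_7 = 3;  u_8 = 9;  u_9 = -12;  u_{10} = 3;  u_{11} = 9.

9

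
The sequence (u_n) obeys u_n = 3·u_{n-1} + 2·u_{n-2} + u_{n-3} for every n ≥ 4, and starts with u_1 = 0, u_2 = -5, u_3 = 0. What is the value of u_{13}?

-1036175

Applying the relation repeatedly:
u_4 = -10; u_5 = -35; u_6 = -125; u_7 = -455; u_8 = -1650; u_9 = -5985; u_{10} = -21710; u_{11} = -78750; u_{12} = -285655; u_{13} = -1036175.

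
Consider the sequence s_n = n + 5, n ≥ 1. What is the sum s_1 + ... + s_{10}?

105

Over n = 1..10: Σn = 55.
Total = (1)·55 + (5)·10 = 105.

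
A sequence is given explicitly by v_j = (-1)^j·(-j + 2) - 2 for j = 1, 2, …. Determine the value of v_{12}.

(-1)^12 = 1; -j + 2 at j=12 is -10; so v_{12} = -12.

-12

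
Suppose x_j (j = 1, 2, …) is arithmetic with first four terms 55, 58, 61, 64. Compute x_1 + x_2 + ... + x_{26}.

Common difference d = 3.
x_j = 55 + (j - 1)·3.
x_{26} = 130; S = 26·(55 + 130)/2 = 2405.

2405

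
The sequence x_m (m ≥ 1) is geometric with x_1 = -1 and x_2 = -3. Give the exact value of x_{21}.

-3486784401

Common ratio r = 3.
x_m = (-1)·3^(m-1).
x_{21} = (-1)·3^20 = -3486784401.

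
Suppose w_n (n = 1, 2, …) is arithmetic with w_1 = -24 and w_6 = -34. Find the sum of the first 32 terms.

-1760

Common difference d = (-34 - (-24)) / (6 - 1) = -2.
w_n = -24 + (n - 1)·(-2).
w_{32} = -86; S = 32·(-24 + (-86))/2 = -1760.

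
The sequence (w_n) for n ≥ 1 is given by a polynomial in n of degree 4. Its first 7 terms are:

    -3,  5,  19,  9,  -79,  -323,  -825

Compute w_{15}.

1st diffs: 8, 14, -10, -88, -244, -502.
2nd diffs: 6, -24, -78, -156, -258.
3rd diffs: -30, -54, -78, -102.
4th diffs: -24, -24, -24 (constant).
So w_n = -n^4 + 5n^3 - 2n^2 - 6n + 1.
Evaluating at n = 15 gives w_{15} = -34289.

-34289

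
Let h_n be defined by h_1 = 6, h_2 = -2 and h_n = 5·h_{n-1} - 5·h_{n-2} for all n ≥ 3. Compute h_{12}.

Applying the relation repeatedly:
h_3 = -40; h_4 = -190; h_5 = -750; h_6 = -2800; h_7 = -10250; h_8 = -37250; h_9 = -135000; h_{10} = -488750; h_{11} = -1768750; h_{12} = -6400000.

-6400000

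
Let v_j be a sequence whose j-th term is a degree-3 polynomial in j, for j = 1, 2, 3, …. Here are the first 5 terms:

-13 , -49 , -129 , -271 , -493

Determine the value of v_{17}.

-15949

1st diffs: -36, -80, -142, -222.
2nd diffs: -44, -62, -80.
3rd diffs: -18, -18 (constant).
Newton forward-difference form: v_j = -13 + (-36)·C(j-1,1) + (-44)·C(j-1,2) + (-18)·C(j-1,3).
At j = 17: j-1 = 16, so v_{17} = -13 - 576 - 5280 - 10080 = -15949.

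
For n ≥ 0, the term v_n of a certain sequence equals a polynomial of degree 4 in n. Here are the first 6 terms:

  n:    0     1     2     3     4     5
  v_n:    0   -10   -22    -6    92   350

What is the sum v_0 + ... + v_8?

6276

1st diffs: -10, -12, 16, 98, 258.
2nd diffs: -2, 28, 82, 160.
3rd diffs: 30, 54, 78.
4th diffs: 24, 24 (constant).
So v_n = n^4 - n^3 - 5n^2 - 5n.
Continuing: 870, 1778, 3224.
Summing n = 0..8 (9 terms) gives 6276.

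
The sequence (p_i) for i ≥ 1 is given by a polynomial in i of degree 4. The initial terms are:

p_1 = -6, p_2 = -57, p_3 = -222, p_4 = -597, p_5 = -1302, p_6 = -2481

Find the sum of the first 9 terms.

-26586

1st diffs: -51, -165, -375, -705, -1179.
2nd diffs: -114, -210, -330, -474.
3rd diffs: -96, -120, -144.
4th diffs: -24, -24 (constant).
Newton forward-difference form: p_i = -6 + (-51)·C(i-1,1) + (-114)·C(i-1,2) + (-96)·C(i-1,3) + (-24)·C(i-1,4).
Continuing: -4302, -6957, -10662.
Summing i = 1..9 (9 terms) gives -26586.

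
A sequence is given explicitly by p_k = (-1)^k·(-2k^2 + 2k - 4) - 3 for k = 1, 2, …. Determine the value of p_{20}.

-767

(-1)^20 = 1; -2k^2 + 2k - 4 at k=20 is -764; so p_{20} = -767.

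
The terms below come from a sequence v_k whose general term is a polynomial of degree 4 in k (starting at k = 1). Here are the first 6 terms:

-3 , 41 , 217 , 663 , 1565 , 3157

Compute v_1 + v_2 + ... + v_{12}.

1st diffs: 44, 176, 446, 902, 1592.
2nd diffs: 132, 270, 456, 690.
3rd diffs: 138, 186, 234.
4th diffs: 48, 48 (constant).
Newton forward-difference form: v_k = -3 + 44·C(k-1,1) + 132·C(k-1,2) + 138·C(k-1,3) + 48·C(k-1,4).
Continuing: …, 5721, 9587, 15133, 22785, …, v_{12} = 46351.
Summing k = 1..12 (12 terms) gives 138234.

138234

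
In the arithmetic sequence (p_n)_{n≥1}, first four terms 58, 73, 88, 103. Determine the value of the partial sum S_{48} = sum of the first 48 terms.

Common difference d = 15.
p_n = 58 + (n - 1)·15.
p_{48} = 763; S = 48·(58 + 763)/2 = 19704.

19704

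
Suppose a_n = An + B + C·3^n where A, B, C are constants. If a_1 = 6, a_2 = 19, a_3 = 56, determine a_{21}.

20920706426

The three given values yield: A + B + 3C = 6; 2A + B + 9C = 19; 3A + B + 27C = 56.
Subtracting the first from the second: A + 6C = 13.
Subtracting the second from the third: A + 18C = 37.
Solving: C = 2, A = 1, then B = -1.
Therefore a_{21} = 21 + (-1) + 2·10460353203 = 20920706426.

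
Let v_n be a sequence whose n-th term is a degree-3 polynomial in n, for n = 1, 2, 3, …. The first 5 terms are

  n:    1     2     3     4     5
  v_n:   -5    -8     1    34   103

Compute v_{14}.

1st diffs: -3, 9, 33, 69.
2nd diffs: 12, 24, 36.
3rd diffs: 12, 12 (constant).
So v_n = 2n^3 - 6n^2 + n - 2.
Evaluating at n = 14 gives v_{14} = 4324.

4324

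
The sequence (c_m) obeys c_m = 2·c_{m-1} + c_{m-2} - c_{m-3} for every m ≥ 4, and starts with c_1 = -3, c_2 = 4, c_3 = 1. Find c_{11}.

Applying the relation repeatedly:
c_4 = 9;  c_5 = 15;  c_6 = 38;  c_7 = 82;  c_8 = 187;  c_9 = 418;  c_{10} = 941;  c_{11} = 2113.

2113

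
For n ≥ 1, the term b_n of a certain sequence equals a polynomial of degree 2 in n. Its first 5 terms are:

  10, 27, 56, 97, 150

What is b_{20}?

1st diffs: 17, 29, 41, 53.
2nd diffs: 12, 12, 12 (constant).
Newton forward-difference form: b_n = 10 + 17·C(n-1,1) + 12·C(n-1,2).
At n = 20: n-1 = 19, so b_{20} = 10 + 323 + 2052 = 2385.

2385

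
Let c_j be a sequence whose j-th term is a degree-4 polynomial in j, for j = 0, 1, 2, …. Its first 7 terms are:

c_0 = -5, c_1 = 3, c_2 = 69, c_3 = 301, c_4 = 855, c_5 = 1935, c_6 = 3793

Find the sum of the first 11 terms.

1st diffs: 8, 66, 232, 554, 1080, 1858.
2nd diffs: 58, 166, 322, 526, 778.
3rd diffs: 108, 156, 204, 252.
4th diffs: 48, 48, 48 (constant).
So c_j = 2j^4 + 6j^3 - 3j^2 + 3j - 5.
Continuing: 6729, 11091, 17275, 25725.
Summing j = 0..10 (11 terms) gives 67771.

67771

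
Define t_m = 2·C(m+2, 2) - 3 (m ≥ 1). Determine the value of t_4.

C(6, 2) = 15, so t_4 = 27.

27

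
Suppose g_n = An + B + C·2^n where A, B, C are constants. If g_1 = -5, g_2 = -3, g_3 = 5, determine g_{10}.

Plug in n = 1, 2, 3: A + B + 2C = -5; 2A + B + 4C = -3; 3A + B + 8C = 5.
Subtracting the first from the second: A + 2C = 2.
Subtracting the second from the third: A + 4C = 8.
Solving: C = 3, A = -4, then B = -7.
Therefore g_{10} = -40 + (-7) + 3·1024 = 3025.

3025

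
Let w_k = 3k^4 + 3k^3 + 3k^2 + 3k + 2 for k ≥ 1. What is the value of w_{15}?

162722

w_{15} = 3·15^4 + 3·15^3 + 3·15^2 + 3·15 + 2 = 162722.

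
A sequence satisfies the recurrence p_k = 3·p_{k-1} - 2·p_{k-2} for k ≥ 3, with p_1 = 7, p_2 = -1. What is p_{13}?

p_3 = -17;  p_4 = -49;  p_5 = -113;  …;  p_{10} = -4081;  p_{11} = -8177;  p_{12} = -16369;  p_{13} = -32753.
(Characteristic roots are 2 and 1.)

-32753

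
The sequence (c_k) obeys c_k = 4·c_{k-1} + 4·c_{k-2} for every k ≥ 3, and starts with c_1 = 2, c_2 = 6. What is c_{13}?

217341952

Iterate the recurrence:
c_3 = 32  c_4 = 152  c_5 = 736  …  c_{10} = 1930752  c_{11} = 9322496  c_{12} = 45012992  c_{13} = 217341952.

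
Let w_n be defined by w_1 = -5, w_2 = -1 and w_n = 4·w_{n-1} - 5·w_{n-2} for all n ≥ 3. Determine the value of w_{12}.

-71431

Applying the relation repeatedly:
w_3 = 21;  w_4 = 89;  w_5 = 251;  w_6 = 559;  w_7 = 981;  w_8 = 1129;  w_9 = -389;  w_{10} = -7201;  w_{11} = -26859;  w_{12} = -71431.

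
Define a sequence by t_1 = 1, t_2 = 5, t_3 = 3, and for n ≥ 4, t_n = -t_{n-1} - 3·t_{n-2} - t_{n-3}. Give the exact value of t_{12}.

Iterate the recurrence:
t_4 = -19, t_5 = 5, t_6 = 49, t_7 = -45, t_8 = -107, t_9 = 193, t_{10} = 173, t_{11} = -645, t_{12} = -67.

-67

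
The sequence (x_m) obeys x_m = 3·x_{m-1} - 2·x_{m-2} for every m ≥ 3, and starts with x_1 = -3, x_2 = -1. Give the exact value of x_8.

251

Step forward from the initial values:
x_3 = 3, x_4 = 11, x_5 = 27, x_6 = 59, x_7 = 123, x_8 = 251.
(Characteristic roots are 2 and 1.)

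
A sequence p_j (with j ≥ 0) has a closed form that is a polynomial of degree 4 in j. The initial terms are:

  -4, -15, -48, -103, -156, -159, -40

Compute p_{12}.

10292

1st diffs: -11, -33, -55, -53, -3, 119.
2nd diffs: -22, -22, 2, 50, 122.
3rd diffs: 0, 24, 48, 72.
4th diffs: 24, 24, 24 (constant).
So p_j = j^4 - 6j^3 - 6j - 4.
Evaluating at j = 12 gives p_{12} = 10292.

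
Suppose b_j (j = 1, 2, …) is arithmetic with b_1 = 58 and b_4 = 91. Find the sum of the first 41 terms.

Common difference d = (91 - 58) / (4 - 1) = 11.
b_j = 58 + (j - 1)·11.
b_{41} = 498; S = 41·(58 + 498)/2 = 11398.

11398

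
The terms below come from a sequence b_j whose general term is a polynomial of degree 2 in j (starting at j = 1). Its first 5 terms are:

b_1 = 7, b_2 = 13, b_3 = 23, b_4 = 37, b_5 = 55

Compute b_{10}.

1st diffs: 6, 10, 14, 18.
2nd diffs: 4, 4, 4 (constant).
So b_j = 2j^2 + 5.
Evaluating at j = 10 gives b_{10} = 205.

205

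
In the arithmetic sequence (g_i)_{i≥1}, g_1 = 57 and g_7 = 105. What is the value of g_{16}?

177

Common difference d = (105 - 57) / (7 - 1) = 8.
g_i = 57 + (i - 1)·8.
g_{16} = 57 + 15·8 = 177.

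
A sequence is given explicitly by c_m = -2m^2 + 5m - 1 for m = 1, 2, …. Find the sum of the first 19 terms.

Over m = 1..19: Σm = 190, Σm² = 2470.
Total = (-2)·2470 + (5)·190 + (-1)·19 = -4009.

-4009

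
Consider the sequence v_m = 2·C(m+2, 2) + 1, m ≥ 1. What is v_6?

57

C(8, 2) = 28, so v_6 = 57.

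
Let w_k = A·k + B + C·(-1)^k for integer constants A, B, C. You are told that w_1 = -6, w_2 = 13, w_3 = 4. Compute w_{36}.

183

At k = 1, 2, 3: A + B - C = -6; 2A + B + C = 13; 3A + B - C = 4.
Subtracting the first from the second: A + 2C = 19.
Subtracting the second from the third: A - 2C = -9.
Solving: C = 7, A = 5, then B = -4.
Therefore w_{36} = 180 + (-4) + 7·1 = 183.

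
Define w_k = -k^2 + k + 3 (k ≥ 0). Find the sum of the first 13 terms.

Over k = 0..12: Σk = 78, Σk² = 650.
Total = (-1)·650 + (1)·78 + (3)·13 = -533.

-533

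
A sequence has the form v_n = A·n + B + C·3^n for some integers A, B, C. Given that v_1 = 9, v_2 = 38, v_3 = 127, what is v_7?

10923

Plug in n = 1, 2, 3: A + B + 3C = 9; 2A + B + 9C = 38; 3A + B + 27C = 127.
Subtracting the first from the second: A + 6C = 29.
Subtracting the second from the third: A + 18C = 89.
Solving: C = 5, A = -1, then B = -5.
Therefore v_7 = -7 + (-5) + 5·2187 = 10923.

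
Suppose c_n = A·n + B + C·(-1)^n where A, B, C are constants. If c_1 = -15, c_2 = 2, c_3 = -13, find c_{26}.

26

At n = 1, 2, 3: A + B - C = -15; 2A + B + C = 2; 3A + B - C = -13.
Subtracting the first from the second: A + 2C = 17.
Subtracting the second from the third: A - 2C = -15.
Solving: C = 8, A = 1, then B = -8.
Therefore c_{26} = 26 + (-8) + 8·1 = 26.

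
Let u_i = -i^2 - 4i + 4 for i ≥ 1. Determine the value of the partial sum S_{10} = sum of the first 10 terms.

-565

Over i = 1..10: Σi = 55, Σi² = 385.
Total = (-1)·385 + (-4)·55 + (4)·10 = -565.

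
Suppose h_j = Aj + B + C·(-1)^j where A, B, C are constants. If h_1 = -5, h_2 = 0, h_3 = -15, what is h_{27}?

-135

Plug in j = 1, 2, 3: A + B - C = -5; 2A + B + C = 0; 3A + B - C = -15.
Subtracting the first from the second: A + 2C = 5.
Subtracting the second from the third: A - 2C = -15.
Solving: C = 5, A = -5, then B = 5.
So h_j = -5·j + 5 + 5·(-1)^j; at j=27 this is -135.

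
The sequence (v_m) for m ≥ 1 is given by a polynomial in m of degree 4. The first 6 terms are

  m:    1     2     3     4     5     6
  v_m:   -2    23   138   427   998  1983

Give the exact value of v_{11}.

1st diffs: 25, 115, 289, 571, 985.
2nd diffs: 90, 174, 282, 414.
3rd diffs: 84, 108, 132.
4th diffs: 24, 24 (constant).
So v_m = m^4 + 4m^3 - 4m^2 - 6m + 3.
Evaluating at m = 11 gives v_{11} = 19418.

19418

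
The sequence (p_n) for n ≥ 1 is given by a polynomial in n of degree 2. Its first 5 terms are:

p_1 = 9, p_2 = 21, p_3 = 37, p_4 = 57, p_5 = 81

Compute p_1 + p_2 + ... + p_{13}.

2197

1st diffs: 12, 16, 20, 24.
2nd diffs: 4, 4, 4 (constant).
Newton forward-difference form: p_n = 9 + 12·C(n-1,1) + 4·C(n-1,2).
Continuing: …, 109, 141, 177, 217, …, p_{13} = 417.
Summing n = 1..13 (13 terms) gives 2197.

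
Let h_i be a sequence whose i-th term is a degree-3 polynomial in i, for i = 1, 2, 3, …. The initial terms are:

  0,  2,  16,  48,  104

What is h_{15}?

3304

1st diffs: 2, 14, 32, 56.
2nd diffs: 12, 18, 24.
3rd diffs: 6, 6 (constant).
So h_i = i^3 - 5i + 4.
Evaluating at i = 15 gives h_{15} = 3304.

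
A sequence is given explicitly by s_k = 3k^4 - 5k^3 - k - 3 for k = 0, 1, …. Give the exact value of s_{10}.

s_{10} = 3·10^4 - 5·10^3 - 1·10 - 3 = 24987.

24987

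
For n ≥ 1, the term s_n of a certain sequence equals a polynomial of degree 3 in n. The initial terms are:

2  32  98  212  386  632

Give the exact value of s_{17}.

1st diffs: 30, 66, 114, 174, 246.
2nd diffs: 36, 48, 60, 72.
3rd diffs: 12, 12, 12 (constant).
Newton forward-difference form: s_n = 2 + 30·C(n-1,1) + 36·C(n-1,2) + 12·C(n-1,3).
At n = 17: n-1 = 16, so s_{17} = 2 + 480 + 4320 + 6720 = 11522.

11522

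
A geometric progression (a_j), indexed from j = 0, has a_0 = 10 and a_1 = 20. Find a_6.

640

Common ratio r = 2.
a_j = 10·2^(j-0).
a_6 = 10·2^6 = 640.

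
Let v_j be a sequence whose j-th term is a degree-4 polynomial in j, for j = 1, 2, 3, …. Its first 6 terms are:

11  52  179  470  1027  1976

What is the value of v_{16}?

1st diffs: 41, 127, 291, 557, 949.
2nd diffs: 86, 164, 266, 392.
3rd diffs: 78, 102, 126.
4th diffs: 24, 24 (constant).
Newton forward-difference form: v_j = 11 + 41·C(j-1,1) + 86·C(j-1,2) + 78·C(j-1,3) + 24·C(j-1,4).
At j = 16: j-1 = 15, so v_{16} = 11 + 615 + 9030 + 35490 + 32760 = 77906.

77906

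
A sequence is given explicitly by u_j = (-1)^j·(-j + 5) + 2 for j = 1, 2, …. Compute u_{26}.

(-1)^26 = 1; -j + 5 at j=26 is -21; so u_{26} = -19.

-19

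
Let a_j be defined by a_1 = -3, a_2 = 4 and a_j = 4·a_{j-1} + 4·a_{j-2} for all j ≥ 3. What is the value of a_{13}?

Applying the relation repeatedly:
a_3 = 4;  a_4 = 32;  a_5 = 144;  …;  a_{10} = 381952;  a_{11} = 1844224;  a_{12} = 8904704;  a_{13} = 42995712.

42995712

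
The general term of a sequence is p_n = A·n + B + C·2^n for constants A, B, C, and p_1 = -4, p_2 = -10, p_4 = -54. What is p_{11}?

At n = 1, 2, 4: A + B + 2C = -4; 2A + B + 4C = -10; 4A + B + 16C = -54.
Subtracting the first from the second: A + 2C = -6.
Subtracting the second from the third: 2A + 12C = -44.
Solving: C = -4, A = 2, then B = 2.
Hence p_{11} = 2·11 + 2 + (-4)·2048 = -8168.

-8168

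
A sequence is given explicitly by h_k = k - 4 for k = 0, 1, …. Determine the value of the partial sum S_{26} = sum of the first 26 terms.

Over k = 0..25: Σk = 325.
Total = (1)·325 + (-4)·26 = 221.

221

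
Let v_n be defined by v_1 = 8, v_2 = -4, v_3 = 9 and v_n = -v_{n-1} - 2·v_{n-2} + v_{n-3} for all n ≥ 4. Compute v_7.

Applying the relation repeatedly:
v_4 = 7; v_5 = -29; v_6 = 24; v_7 = 41.

41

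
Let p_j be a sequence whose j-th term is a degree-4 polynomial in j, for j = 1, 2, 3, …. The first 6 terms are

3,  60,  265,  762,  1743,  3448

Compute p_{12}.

1st diffs: 57, 205, 497, 981, 1705.
2nd diffs: 148, 292, 484, 724.
3rd diffs: 144, 192, 240.
4th diffs: 48, 48 (constant).
Newton forward-difference form: p_j = 3 + 57·C(j-1,1) + 148·C(j-1,2) + 144·C(j-1,3) + 48·C(j-1,4).
At j = 12: j-1 = 11, so p_{12} = 3 + 627 + 8140 + 23760 + 15840 = 48370.

48370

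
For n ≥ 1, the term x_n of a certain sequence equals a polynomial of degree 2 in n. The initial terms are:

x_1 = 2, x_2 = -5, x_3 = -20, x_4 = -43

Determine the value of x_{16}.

1st diffs: -7, -15, -23.
2nd diffs: -8, -8 (constant).
Newton forward-difference form: x_n = 2 + (-7)·C(n-1,1) + (-8)·C(n-1,2).
At n = 16: n-1 = 15, so x_{16} = 2 - 105 - 840 = -943.

-943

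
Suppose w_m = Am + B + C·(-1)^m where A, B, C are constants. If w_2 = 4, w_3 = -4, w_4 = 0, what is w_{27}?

Write the equations: 2A + B + C = 4; 3A + B - C = -4; 4A + B + C = 0.
Subtracting the first from the second: A - 2C = -8.
Subtracting the second from the third: A + 2C = 4.
Solving: C = 3, A = -2, then B = 5.
Therefore w_{27} = -54 + 5 + 3·(-1) = -52.

-52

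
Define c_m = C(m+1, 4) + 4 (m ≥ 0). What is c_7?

C(8, 4) = 70, so c_7 = 74.

74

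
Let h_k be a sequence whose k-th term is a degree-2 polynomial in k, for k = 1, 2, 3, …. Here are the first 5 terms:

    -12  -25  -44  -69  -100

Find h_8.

-229

1st diffs: -13, -19, -25, -31.
2nd diffs: -6, -6, -6 (constant).
So h_k = -3k^2 - 4k - 5.
Evaluating at k = 8 gives h_8 = -229.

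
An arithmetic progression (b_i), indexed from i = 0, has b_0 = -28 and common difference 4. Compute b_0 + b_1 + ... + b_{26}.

648

b_i = -28 + (i - 0)·4.
b_{26} = 76; S = 27·(-28 + 76)/2 = 648.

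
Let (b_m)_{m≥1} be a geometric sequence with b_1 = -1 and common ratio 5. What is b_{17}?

-152587890625

b_m = (-1)·5^(m-1).
b_{17} = (-1)·5^16 = -152587890625.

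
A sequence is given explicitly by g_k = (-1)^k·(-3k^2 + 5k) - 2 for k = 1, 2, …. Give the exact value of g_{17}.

(-1)^17 = -1; -3k^2 + 5k at k=17 is -782; so g_{17} = 780.

780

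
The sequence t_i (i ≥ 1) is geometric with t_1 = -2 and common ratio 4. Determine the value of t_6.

-2048

t_i = (-2)·4^(i-1).
t_6 = (-2)·4^5 = -2048.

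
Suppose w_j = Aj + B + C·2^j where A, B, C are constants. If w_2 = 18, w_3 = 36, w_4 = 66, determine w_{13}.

At j = 2, 3, 4: 2A + B + 4C = 18; 3A + B + 8C = 36; 4A + B + 16C = 66.
Subtracting the first from the second: A + 4C = 18.
Subtracting the second from the third: A + 8C = 30.
Solving: C = 3, A = 6, then B = -6.
Hence w_{13} = 6·13 + (-6) + 3·8192 = 24648.

24648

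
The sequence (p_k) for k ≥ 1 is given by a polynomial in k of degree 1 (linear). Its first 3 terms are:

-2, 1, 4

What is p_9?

1st diffs: 3, 3 (constant).
So p_k = 3k - 5.
Evaluating at k = 9 gives p_9 = 22.

22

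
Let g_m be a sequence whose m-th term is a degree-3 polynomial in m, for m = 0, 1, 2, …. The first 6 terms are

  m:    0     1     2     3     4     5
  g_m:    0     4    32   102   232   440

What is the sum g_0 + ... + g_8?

4428

1st diffs: 4, 28, 70, 130, 208.
2nd diffs: 24, 42, 60, 78.
3rd diffs: 18, 18, 18 (constant).
Newton forward-difference form: g_m = 4·C(m,1) + 24·C(m,2) + 18·C(m,3).
Continuing: 744, 1162, 1712.
Summing m = 0..8 (9 terms) gives 4428.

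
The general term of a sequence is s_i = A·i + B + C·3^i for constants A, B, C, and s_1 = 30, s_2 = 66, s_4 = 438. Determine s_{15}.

Plug in i = 1, 2, 4: A + B + 3C = 30; 2A + B + 9C = 66; 4A + B + 81C = 438.
Subtracting the first from the second: A + 6C = 36.
Subtracting the second from the third: 2A + 72C = 372.
Solving: C = 5, A = 6, then B = 9.
Therefore s_{15} = 90 + 9 + 5·14348907 = 71744634.

71744634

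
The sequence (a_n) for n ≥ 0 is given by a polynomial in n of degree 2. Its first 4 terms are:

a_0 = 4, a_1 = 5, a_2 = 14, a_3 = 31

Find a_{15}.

859

1st diffs: 1, 9, 17.
2nd diffs: 8, 8 (constant).
Newton forward-difference form: a_n = 4 + 1·C(n,1) + 8·C(n,2).
At n = 15: n = 15, so a_{15} = 4 + 15 + 840 = 859.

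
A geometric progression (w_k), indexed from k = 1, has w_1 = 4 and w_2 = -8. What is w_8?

Common ratio r = -2.
w_k = 4·(-2)^(k-1).
w_8 = 4·(-2)^7 = -512.

-512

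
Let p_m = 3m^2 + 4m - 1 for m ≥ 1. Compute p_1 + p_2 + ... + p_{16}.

5016

Over m = 1..16: Σm = 136, Σm² = 1496.
Total = (3)·1496 + (4)·136 + (-1)·16 = 5016.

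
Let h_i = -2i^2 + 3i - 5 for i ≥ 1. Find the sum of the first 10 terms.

-655

Over i = 1..10: Σi = 55, Σi² = 385.
Total = (-2)·385 + (3)·55 + (-5)·10 = -655.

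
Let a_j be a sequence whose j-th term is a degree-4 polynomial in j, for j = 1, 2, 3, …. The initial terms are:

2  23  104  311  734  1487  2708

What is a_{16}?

1st diffs: 21, 81, 207, 423, 753, 1221.
2nd diffs: 60, 126, 216, 330, 468.
3rd diffs: 66, 90, 114, 138.
4th diffs: 24, 24, 24 (constant).
So a_j = j^4 + j^3 - j^2 + 2j - 1.
Evaluating at j = 16 gives a_{16} = 69407.

69407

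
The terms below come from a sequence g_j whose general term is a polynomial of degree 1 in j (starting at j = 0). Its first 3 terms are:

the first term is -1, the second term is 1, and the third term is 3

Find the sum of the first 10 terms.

1st diffs: 2, 2 (constant).
So g_j = 2j - 1.
Continuing: …, 5, 7, 9, 11, …, g_9 = 17.
Summing j = 0..9 (10 terms) gives 80.

80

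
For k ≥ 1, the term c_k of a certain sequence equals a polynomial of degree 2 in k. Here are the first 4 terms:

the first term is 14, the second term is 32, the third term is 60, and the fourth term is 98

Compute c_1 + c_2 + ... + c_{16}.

7984

1st diffs: 18, 28, 38.
2nd diffs: 10, 10 (constant).
Newton forward-difference form: c_k = 14 + 18·C(k-1,1) + 10·C(k-1,2).
Continuing: …, 146, 204, 272, 350, …, c_{16} = 1334.
Summing k = 1..16 (16 terms) gives 7984.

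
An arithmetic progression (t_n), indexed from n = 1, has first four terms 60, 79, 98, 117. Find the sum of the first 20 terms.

Common difference d = 19.
t_n = 60 + (n - 1)·19.
t_{20} = 421; S = 20·(60 + 421)/2 = 4810.

4810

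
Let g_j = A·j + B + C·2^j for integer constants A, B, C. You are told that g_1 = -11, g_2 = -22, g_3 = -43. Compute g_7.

-647

At j = 1, 2, 3: A + B + 2C = -11; 2A + B + 4C = -22; 3A + B + 8C = -43.
Subtracting the first from the second: A + 2C = -11.
Subtracting the second from the third: A + 4C = -21.
Solving: C = -5, A = -1, then B = 0.
So g_j = -1·j + 0 + (-5)·2^j; at j=7 this is -647.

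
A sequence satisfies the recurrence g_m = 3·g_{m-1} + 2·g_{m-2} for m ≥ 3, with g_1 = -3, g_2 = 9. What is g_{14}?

26322201

Iterate the recurrence:
g_3 = 21; g_4 = 81; g_5 = 285; …; g_{11} = 582645; g_{12} = 2075121; g_{13} = 7390653; g_{14} = 26322201.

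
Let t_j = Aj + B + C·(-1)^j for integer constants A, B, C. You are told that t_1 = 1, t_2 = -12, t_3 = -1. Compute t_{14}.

-24

Plug in j = 1, 2, 3: A + B - C = 1; 2A + B + C = -12; 3A + B - C = -1.
Subtracting the first from the second: A + 2C = -13.
Subtracting the second from the third: A - 2C = 11.
Solving: C = -6, A = -1, then B = -4.
Hence t_{14} = -1·14 + (-4) + (-6)·1 = -24.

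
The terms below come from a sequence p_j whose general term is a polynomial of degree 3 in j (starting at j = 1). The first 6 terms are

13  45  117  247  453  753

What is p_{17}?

1st diffs: 32, 72, 130, 206, 300.
2nd diffs: 40, 58, 76, 94.
3rd diffs: 18, 18, 18 (constant).
So p_j = 3j^3 + 2j^2 + 5j + 3.
Evaluating at j = 17 gives p_{17} = 15405.

15405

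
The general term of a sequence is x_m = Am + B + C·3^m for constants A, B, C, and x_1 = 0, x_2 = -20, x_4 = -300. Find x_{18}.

The three given values yield: A + B + 3C = 0; 2A + B + 9C = -20; 4A + B + 81C = -300.
Subtracting the first from the second: A + 6C = -20.
Subtracting the second from the third: 2A + 72C = -280.
Solving: C = -4, A = 4, then B = 8.
Hence x_{18} = 4·18 + 8 + (-4)·387420489 = -1549681876.

-1549681876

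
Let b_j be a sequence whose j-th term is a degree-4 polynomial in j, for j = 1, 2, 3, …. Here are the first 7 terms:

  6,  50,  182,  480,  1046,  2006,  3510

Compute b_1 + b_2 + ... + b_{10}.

35028

1st diffs: 44, 132, 298, 566, 960, 1504.
2nd diffs: 88, 166, 268, 394, 544.
3rd diffs: 78, 102, 126, 150.
4th diffs: 24, 24, 24 (constant).
Newton forward-difference form: b_j = 6 + 44·C(j-1,1) + 88·C(j-1,2) + 78·C(j-1,3) + 24·C(j-1,4).
Continuing: 5732, 8870, 13146.
Summing j = 1..10 (10 terms) gives 35028.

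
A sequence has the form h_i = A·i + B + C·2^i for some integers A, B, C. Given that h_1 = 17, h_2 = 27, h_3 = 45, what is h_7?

Plug in i = 1, 2, 3: A + B + 2C = 17; 2A + B + 4C = 27; 3A + B + 8C = 45.
Subtracting the first from the second: A + 2C = 10.
Subtracting the second from the third: A + 4C = 18.
Solving: C = 4, A = 2, then B = 7.
Therefore h_7 = 14 + 7 + 4·128 = 533.

533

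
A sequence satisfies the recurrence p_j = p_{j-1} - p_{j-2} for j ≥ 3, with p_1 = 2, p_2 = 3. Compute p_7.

Applying the relation repeatedly:
p_3 = 1, p_4 = -2, p_5 = -3, p_6 = -1, p_7 = 2.

2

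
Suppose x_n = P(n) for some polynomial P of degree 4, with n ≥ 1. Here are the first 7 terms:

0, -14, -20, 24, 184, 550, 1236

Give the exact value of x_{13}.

1st diffs: -14, -6, 44, 160, 366, 686.
2nd diffs: 8, 50, 116, 206, 320.
3rd diffs: 42, 66, 90, 114.
4th diffs: 24, 24, 24 (constant).
Newton forward-difference form: x_n = (-14)·C(n-1,1) + 8·C(n-1,2) + 42·C(n-1,3) + 24·C(n-1,4).
At n = 13: n-1 = 12, so x_{13} = -168 + 528 + 9240 + 11880 = 21480.

21480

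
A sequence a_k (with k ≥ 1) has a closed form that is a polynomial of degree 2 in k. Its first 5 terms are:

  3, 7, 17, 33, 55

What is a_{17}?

1st diffs: 4, 10, 16, 22.
2nd diffs: 6, 6, 6 (constant).
Newton forward-difference form: a_k = 3 + 4·C(k-1,1) + 6·C(k-1,2).
At k = 17: k-1 = 16, so a_{17} = 3 + 64 + 720 = 787.

787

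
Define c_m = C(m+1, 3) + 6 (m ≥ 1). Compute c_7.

C(8, 3) = 56, so c_7 = 62.

62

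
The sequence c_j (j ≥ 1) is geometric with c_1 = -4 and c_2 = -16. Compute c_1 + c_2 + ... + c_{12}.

Common ratio r = 4.
c_j = (-4)·4^(j-1).
S = (-4)·(4^12 - 1)/(4 - 1) = (-4)·(16777216 - 1)/(3) = -22369620.

-22369620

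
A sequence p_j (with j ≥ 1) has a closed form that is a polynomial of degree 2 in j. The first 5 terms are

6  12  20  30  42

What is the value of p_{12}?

1st diffs: 6, 8, 10, 12.
2nd diffs: 2, 2, 2 (constant).
Newton forward-difference form: p_j = 6 + 6·C(j-1,1) + 2·C(j-1,2).
At j = 12: j-1 = 11, so p_{12} = 6 + 66 + 110 = 182.

182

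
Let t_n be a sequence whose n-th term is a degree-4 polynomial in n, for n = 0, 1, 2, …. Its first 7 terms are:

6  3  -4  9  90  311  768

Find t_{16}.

56598

1st diffs: -3, -7, 13, 81, 221, 457.
2nd diffs: -4, 20, 68, 140, 236.
3rd diffs: 24, 48, 72, 96.
4th diffs: 24, 24, 24 (constant).
Newton forward-difference form: t_n = 6 + (-3)·C(n,1) + (-4)·C(n,2) + 24·C(n,3) + 24·C(n,4).
At n = 16: n = 16, so t_{16} = 6 - 48 - 480 + 13440 + 43680 = 56598.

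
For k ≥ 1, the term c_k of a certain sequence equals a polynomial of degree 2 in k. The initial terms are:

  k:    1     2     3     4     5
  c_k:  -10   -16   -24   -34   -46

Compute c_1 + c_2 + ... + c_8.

-360

1st diffs: -6, -8, -10, -12.
2nd diffs: -2, -2, -2 (constant).
Newton forward-difference form: c_k = -10 + (-6)·C(k-1,1) + (-2)·C(k-1,2).
Continuing: -60, -76, -94.
Summing k = 1..8 (8 terms) gives -360.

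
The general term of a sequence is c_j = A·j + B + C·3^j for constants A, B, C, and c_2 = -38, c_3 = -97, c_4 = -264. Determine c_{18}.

Plug in j = 2, 3, 4: 2A + B + 9C = -38; 3A + B + 27C = -97; 4A + B + 81C = -264.
Subtracting the first from the second: A + 18C = -59.
Subtracting the second from the third: A + 54C = -167.
Solving: C = -3, A = -5, then B = -1.
Hence c_{18} = -5·18 + (-1) + (-3)·387420489 = -1162261558.

-1162261558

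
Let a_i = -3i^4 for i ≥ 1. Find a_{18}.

a_{18} = -3·18^4 = -314928.

-314928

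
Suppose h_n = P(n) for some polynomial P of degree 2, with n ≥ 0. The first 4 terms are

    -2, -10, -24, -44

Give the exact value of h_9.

1st diffs: -8, -14, -20.
2nd diffs: -6, -6 (constant).
Newton forward-difference form: h_n = -2 + (-8)·C(n,1) + (-6)·C(n,2).
At n = 9: n = 9, so h_9 = -2 - 72 - 216 = -290.

-290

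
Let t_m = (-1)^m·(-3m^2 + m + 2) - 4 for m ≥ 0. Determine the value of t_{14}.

-576

(-1)^14 = 1; -3m^2 + m + 2 at m=14 is -572; so t_{14} = -576.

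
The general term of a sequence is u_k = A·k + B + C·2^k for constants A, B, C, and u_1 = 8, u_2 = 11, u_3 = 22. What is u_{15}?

Write the equations: A + B + 2C = 8; 2A + B + 4C = 11; 3A + B + 8C = 22.
Subtracting the first from the second: A + 2C = 3.
Subtracting the second from the third: A + 4C = 11.
Solving: C = 4, A = -5, then B = 5.
Therefore u_{15} = -75 + 5 + 4·32768 = 131002.

131002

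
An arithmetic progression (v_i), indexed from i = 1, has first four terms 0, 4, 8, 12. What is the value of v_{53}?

Common difference d = 4.
v_i = 0 + (i - 1)·4.
v_{53} = 0 + 52·4 = 208.

208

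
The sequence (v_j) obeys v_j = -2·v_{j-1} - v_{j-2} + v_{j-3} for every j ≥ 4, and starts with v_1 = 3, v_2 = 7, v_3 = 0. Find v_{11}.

v_4 = -4;  v_5 = 15;  v_6 = -26;  v_7 = 33;  v_8 = -25;  v_9 = -9;  v_{10} = 76;  v_{11} = -168.

-168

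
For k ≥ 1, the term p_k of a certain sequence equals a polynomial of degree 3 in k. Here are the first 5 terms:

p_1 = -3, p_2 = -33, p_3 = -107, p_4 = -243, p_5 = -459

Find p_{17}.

1st diffs: -30, -74, -136, -216.
2nd diffs: -44, -62, -80.
3rd diffs: -18, -18 (constant).
Newton forward-difference form: p_k = -3 + (-30)·C(k-1,1) + (-44)·C(k-1,2) + (-18)·C(k-1,3).
At k = 17: k-1 = 16, so p_{17} = -3 - 480 - 5280 - 10080 = -15843.

-15843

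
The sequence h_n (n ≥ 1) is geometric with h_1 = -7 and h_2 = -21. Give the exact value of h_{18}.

Common ratio r = 3.
h_n = (-7)·3^(n-1).
h_{18} = (-7)·3^17 = -903981141.

-903981141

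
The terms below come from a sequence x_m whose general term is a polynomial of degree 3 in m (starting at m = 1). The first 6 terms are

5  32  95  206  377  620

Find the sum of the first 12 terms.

1st diffs: 27, 63, 111, 171, 243.
2nd diffs: 36, 48, 60, 72.
3rd diffs: 12, 12, 12 (constant).
So x_m = 2m^3 + 6m^2 - 5m + 2.
Continuing: …, 947, 1370, 1901, 2552, …, x_{12} = 4262.
Summing m = 1..12 (12 terms) gives 15702.

15702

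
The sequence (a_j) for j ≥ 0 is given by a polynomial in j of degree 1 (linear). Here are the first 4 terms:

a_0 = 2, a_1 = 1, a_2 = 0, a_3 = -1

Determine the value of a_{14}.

-12

1st diffs: -1, -1, -1 (constant).
So a_j = -j + 2.
Evaluating at j = 14 gives a_{14} = -12.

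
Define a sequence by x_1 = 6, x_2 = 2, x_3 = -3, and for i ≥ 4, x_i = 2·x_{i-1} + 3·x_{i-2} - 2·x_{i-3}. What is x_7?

Compute successive terms:
x_4 = -12;  x_5 = -37;  x_6 = -104;  x_7 = -295.

-295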